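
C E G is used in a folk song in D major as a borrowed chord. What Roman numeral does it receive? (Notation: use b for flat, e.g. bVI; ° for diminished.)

bVII

The root C is the lowered 7th scale degree — diatonically D major has C# there. The diatonic chord on degree 7 would be C#dim (vii°), but C–E–G is the major chord from D minor. As a borrowed chord it is labeled bVII.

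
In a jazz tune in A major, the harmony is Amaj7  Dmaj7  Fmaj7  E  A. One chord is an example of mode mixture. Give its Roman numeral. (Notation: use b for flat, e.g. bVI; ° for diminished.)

A major has the diatonic set A, Bm, C#m, D, E, F#m, G#dim. Of the given chords, Amaj7, Dmaj7, E and A are diatonic. Fmaj7 (F–A–C–E) is not: scale degree 6 in A major carries F#m (vi). In A minor the chord on that degree is Fmaj7, so here it functions as bVImaj7, borrowed from the parallel minor.

bVImaj7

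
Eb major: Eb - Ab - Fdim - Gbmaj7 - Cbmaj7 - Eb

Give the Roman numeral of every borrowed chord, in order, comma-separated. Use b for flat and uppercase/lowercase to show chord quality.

Eb major has the diatonic set Eb, Fm, Gm, Ab, Bb, Cm, Ddim. Eb and Ab are both diatonic. Fdim (F–Ab–Cb) doesn't fit — on degree 2 Eb major would have Fm (ii). Fdim is the degree-2 chord of Eb minor, so it is the borrowed ii°. Gbmaj7 (Gb–Bb–Db–F) doesn't fit — on degree 3 Eb major would have Gm (iii). Gbmaj7 is the degree-3 chord of Eb minor, so it is the borrowed bIIImaj7. Cbmaj7 (Cb–Eb–Gb–Bb) doesn't fit — on degree 6 Eb major would have Cm (vi). Cbmaj7 is the degree-6 chord of Eb minor, so it is the borrowed bVImaj7.

ii°, bIIImaj7, bVImaj7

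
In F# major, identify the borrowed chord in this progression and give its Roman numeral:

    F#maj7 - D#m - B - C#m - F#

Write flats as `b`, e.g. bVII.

v

F# major has the diatonic set F#, G#m, A#m, B, C#, D#m, E#dim. F#maj7, D#m, B and F# all belong to that set. But C#m (C#–E–G#) is foreign: the diatonic V on degree 5 is C#, whereas C#m comes from F# minor. It is labeled v.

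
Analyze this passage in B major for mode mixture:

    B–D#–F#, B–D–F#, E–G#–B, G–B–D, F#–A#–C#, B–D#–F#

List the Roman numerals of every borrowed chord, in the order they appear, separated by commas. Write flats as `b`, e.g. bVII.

i, bVI

The diatonic triads in B major are B, C#m, D#m, E, F#, G#m, A#dim. B–D#–F# = B, E–G#–B = E and F#–A#–C# = F# are all diatonic. But B–D–F# is foreign: the diatonic I on degree 1 is B, whereas Bm comes from B minor. It is labeled i. G–B–D doesn't fit — on degree 6 B major would have G#m (vi). G is the degree-6 chord of B minor, so it is the borrowed bVI.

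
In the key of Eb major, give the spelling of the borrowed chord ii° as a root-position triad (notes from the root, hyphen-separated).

F-Ab-Cb

The root, F, is scale degree 2 — the same note in Eb major and Eb minor; only the chord quality changes. In Eb minor the chord on F is F–Ab–Cb.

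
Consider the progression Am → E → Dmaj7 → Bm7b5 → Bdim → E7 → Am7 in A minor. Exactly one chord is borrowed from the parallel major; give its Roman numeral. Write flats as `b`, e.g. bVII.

IVmaj7

The diatonic triads in A minor (with V from harmonic minor) are Am, Bdim, C, Dm, E, F, G. Am, E, Bm7b5, Bdim, E7 and Am7 all belong to that set. Dmaj7 (D–F#–A–C#) doesn't fit — on degree 4 A minor would have Dm (iv). Dmaj7 is the degree-4 chord of A major, so it is the borrowed IVmaj7.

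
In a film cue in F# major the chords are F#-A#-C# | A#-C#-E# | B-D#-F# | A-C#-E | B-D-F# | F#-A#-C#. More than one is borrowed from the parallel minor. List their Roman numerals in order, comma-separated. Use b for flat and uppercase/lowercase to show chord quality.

bIII, iv

The diatonic triads in F# major are F#, G#m, A#m, B, C#, D#m, E#dim. Of the given chords, F#–A#–C# = F#, A#–C#–E# = A#m and B–D#–F# = B are diatonic. But A–C#–E is foreign: the diatonic iii on degree 3 is A#m, whereas A comes from F# minor. It is labeled bIII. But B–D–F# is foreign: the diatonic IV on degree 4 is B, whereas Bm comes from F# minor. It is labeled iv.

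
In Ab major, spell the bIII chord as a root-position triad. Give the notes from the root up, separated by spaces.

Cb Eb Gb

The root of bIII is the lowered 3rd degree: C becomes Cb. Building the major chord from the parallel minor on Cb: Cb–Eb–Gb.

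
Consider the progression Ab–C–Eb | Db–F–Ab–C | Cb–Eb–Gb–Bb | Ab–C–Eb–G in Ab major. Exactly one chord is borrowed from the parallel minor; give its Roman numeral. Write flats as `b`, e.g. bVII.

bIIImaj7

In Ab major the diatonic chords are Ab, Bbm, Cm, Db, Eb, Fm, Gdim. Ab–C–Eb = Ab, Db–F–Ab–C = Dbmaj7 and Ab–C–Eb–G = Abmaj7 are all diatonic. Cb–Eb–Gb–Bb is not: scale degree 3 in Ab major carries Cm (iii). In Ab minor the chord on that degree is Cbmaj7, so here it functions as bIIImaj7, borrowed from the parallel minor.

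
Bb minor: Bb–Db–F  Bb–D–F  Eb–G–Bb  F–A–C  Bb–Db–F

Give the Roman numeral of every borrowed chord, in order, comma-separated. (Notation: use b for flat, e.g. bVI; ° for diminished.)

I, IV

Bb minor has the diatonic set Bbm, Cdim, Db, Ebm, F, Gb, Ab (with V from harmonic minor). Of the given chords, Bb–Db–F = Bbm and F–A–C = F are diatonic. Bb–D–F is not: scale degree 1 in Bb minor carries Bbm (i). In Bb major the chord on that degree is Bb, so here it functions as I, borrowed from the parallel major. But Eb–G–Bb is foreign: the diatonic iv on degree 4 is Ebm, whereas Eb comes from Bb major. It is labeled IV.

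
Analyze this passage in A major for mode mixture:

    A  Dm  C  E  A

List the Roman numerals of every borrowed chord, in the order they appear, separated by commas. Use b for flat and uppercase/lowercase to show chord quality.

A major has the diatonic set A, Bm, C#m, D, E, F#m, G#dim. Of the given chords, A and E are diatonic. But Dm (D–F–A) is foreign: the diatonic IV on degree 4 is D, whereas Dm comes from A minor. It is labeled iv. C (C–E–G) doesn't fit — on degree 3 A major would have C#m (iii). C is the degree-3 chord of A minor, so it is the borrowed bIII.

iv, bIII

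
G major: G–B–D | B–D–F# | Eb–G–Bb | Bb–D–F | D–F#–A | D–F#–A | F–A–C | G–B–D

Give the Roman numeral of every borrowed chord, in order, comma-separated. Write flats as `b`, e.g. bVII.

bVI, bIII, bVII

The diatonic triads in G major are G, Am, Bm, C, D, Em, F#dim. Of the given chords, G–B–D = G, B–D–F# = Bm and D–F#–A = D are diatonic. Eb–G–Bb doesn't fit — on degree 6 G major would have Em (vi). Eb is the degree-6 chord of G minor, so it is the borrowed bVI. Bb–D–F doesn't fit — on degree 3 G major would have Bm (iii). Bb is the degree-3 chord of G minor, so it is the borrowed bIII. But F–A–C is foreign: the diatonic vii° on degree 7 is F#dim, whereas F comes from G minor. It is labeled bVII.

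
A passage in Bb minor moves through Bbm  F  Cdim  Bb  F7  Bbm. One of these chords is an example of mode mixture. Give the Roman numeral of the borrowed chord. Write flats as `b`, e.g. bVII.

The diatonic triads in Bb minor (with V from harmonic minor) are Bbm, Cdim, Db, Ebm, F, Gb, Ab. Of the given chords, Bbm, F, Cdim and F7 are diatonic. But Bb (Bb–D–F) is foreign: the diatonic i on degree 1 is Bbm, whereas Bb comes from Bb major. It is labeled I.

I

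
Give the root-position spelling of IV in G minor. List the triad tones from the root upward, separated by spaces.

C E G

IV is built on scale degree 4, which is C in both G minor and its parallel. Building the major chord from the parallel major on C: C–E–G.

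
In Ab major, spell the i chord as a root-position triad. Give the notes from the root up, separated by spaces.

i is built on scale degree 1, which is Ab in both Ab major and its parallel. Stacking thirds in Ab minor on Ab gives Ab–Cb–Eb.

Ab Cb Eb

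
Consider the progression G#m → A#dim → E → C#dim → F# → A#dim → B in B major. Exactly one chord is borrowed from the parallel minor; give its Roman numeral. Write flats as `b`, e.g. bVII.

B major has the diatonic set B, C#m, D#m, E, F#, G#m, A#dim. G#m, A#dim, E, F# and B all belong to that set. C#dim (C#–E–G) is not: scale degree 2 in B major carries C#m (ii). In B minor the chord on that degree is C#dim, so here it functions as ii°, borrowed from the parallel minor.

ii°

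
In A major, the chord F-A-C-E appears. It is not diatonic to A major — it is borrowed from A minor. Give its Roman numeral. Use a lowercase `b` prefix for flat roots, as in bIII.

The root F is the lowered 6th scale degree — diatonically A major has F# there. The diatonic chord on degree 6 would be F#m (vi), but F–A–C–E is the major-seventh chord from A minor. As a borrowed chord it is labeled bVImaj7.

bVImaj7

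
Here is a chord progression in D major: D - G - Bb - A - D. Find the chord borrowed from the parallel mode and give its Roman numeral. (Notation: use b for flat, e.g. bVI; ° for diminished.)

D major has the diatonic set D, Em, F#m, G, A, Bm, C#dim. D, G and A all belong to that set. Bb (Bb–D–F) doesn't fit — on degree 6 D major would have Bm (vi). Bb is the degree-6 chord of D minor, so it is the borrowed bVI.

bVI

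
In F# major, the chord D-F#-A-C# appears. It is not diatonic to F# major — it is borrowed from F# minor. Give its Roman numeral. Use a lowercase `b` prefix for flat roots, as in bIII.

The root D is the lowered 6th scale degree — diatonically F# major has D# there. Diatonically F# major has D#m (vi) on that degree; D–F#–A–C# is instead the major-seventh chord native to F# minor, so it takes the label bVImaj7.

bVImaj7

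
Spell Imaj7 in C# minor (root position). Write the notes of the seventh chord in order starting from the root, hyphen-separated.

Imaj7 is built on scale degree 1, which is C# in both C# minor and its parallel. In C# major the chord on C# is C#–E#–G#–B#.

C#-E#-G#-B#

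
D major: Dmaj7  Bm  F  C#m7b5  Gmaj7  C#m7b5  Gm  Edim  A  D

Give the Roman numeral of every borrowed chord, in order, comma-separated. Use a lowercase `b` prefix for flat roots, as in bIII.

bIII, iv, ii°

The diatonic triads in D major are D, Em, F#m, G, A, Bm, C#dim. Of the given chords, Dmaj7, Bm, C#m7b5, Gmaj7, A and D are diatonic. But F (F–A–C) is foreign: the diatonic iii on degree 3 is F#m, whereas F comes from D minor. It is labeled bIII. Gm (G–Bb–D) is not: scale degree 4 in D major carries G (IV). In D minor the chord on that degree is Gm, so here it functions as iv, borrowed from the parallel minor. Edim (E–G–Bb) is not: scale degree 2 in D major carries Em (ii). In D minor the chord on that degree is Edim, so here it functions as ii°, borrowed from the parallel minor.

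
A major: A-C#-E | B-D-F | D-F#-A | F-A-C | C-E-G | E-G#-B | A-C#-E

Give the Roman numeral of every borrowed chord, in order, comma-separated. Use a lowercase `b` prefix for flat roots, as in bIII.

ii°, bVI, bIII

In A major the diatonic chords are A, Bm, C#m, D, E, F#m, G#dim. Of the given chords, A–C#–E = A, D–F#–A = D and E–G#–B = E are diatonic. B–D–F is not: scale degree 2 in A major carries Bm (ii). In A minor the chord on that degree is Bdim, so here it functions as ii°, borrowed from the parallel minor. F–A–C is not: scale degree 6 in A major carries F#m (vi). In A minor the chord on that degree is F, so here it functions as bVI, borrowed from the parallel minor. C–E–G doesn't fit — on degree 3 A major would have C#m (iii). C is the degree-3 chord of A minor, so it is the borrowed bIII.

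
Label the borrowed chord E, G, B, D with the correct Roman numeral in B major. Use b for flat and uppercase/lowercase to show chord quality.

E is scale degree 4 in B major. Diatonically B major has E (IV) on that degree; E–G–B–D is instead the minor-seventh chord native to B minor, so it takes the label iv7.

iv7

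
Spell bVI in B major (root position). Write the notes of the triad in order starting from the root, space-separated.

Scale degree 6 in B major is G#. bVI uses the lowered form, G, taken from B minor. Building the major chord from the parallel minor on G: G–B–D.

G B D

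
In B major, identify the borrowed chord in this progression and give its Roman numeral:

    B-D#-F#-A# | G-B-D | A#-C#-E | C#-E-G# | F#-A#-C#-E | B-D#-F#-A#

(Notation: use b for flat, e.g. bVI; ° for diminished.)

In B major the diatonic chords are B, C#m, D#m, E, F#, G#m, A#dim. Of the given chords, B–D#–F#–A# = Bmaj7, A#–C#–E = A#dim, C#–E–G# = C#m and F#–A#–C#–E = F#7 are diatonic. G–B–D doesn't fit — on degree 6 B major would have G#m (vi). G is the degree-6 chord of B minor, so it is the borrowed bVI.

bVI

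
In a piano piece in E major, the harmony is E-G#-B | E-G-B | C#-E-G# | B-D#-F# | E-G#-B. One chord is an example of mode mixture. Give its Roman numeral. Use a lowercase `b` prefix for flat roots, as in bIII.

i

In E major the diatonic chords are E, F#m, G#m, A, B, C#m, D#dim. Of the given chords, E–G#–B = E, C#–E–G# = C#m and B–D#–F# = B are diatonic. E–G–B doesn't fit — on degree 1 E major would have E (I). Em is the degree-1 chord of E minor, so it is the borrowed i.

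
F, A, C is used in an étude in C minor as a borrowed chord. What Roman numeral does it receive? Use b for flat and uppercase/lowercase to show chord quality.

IV

The root F is the diatonic 4th degree of C minor; the borrowing shows in the chord quality. F–A–C is a major chord — the form found in C major, not the diatonic iv (Fm). Borrowed into C minor it is written IV.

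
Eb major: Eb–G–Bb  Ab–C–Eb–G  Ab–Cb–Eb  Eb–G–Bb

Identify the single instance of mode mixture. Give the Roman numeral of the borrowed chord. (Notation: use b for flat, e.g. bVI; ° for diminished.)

The diatonic triads in Eb major are Eb, Fm, Gm, Ab, Bb, Cm, Ddim. Of the given chords, Eb–G–Bb = Eb and Ab–C–Eb–G = Abmaj7 are diatonic. Ab–Cb–Eb is not: scale degree 4 in Eb major carries Ab (IV). In Eb minor the chord on that degree is Abm, so here it functions as iv, borrowed from the parallel minor.

iv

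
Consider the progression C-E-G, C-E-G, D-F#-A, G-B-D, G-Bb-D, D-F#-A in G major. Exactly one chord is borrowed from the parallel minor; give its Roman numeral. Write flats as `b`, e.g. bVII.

The diatonic triads in G major are G, Am, Bm, C, D, Em, F#dim. C–E–G = C, D–F#–A = D and G–B–D = G are all diatonic. G–Bb–D is not: scale degree 1 in G major carries G (I). In G minor the chord on that degree is Gm, so here it functions as i, borrowed from the parallel minor.

i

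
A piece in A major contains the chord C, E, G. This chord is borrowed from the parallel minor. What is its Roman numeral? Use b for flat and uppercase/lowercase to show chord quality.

bIII

C is the lowered form of scale degree 3 in A major (the diatonic degree 3 is C#). C–E–G is a major chord — the form found in A minor, not the diatonic iii (C#m). Borrowed into A major it is written bIII.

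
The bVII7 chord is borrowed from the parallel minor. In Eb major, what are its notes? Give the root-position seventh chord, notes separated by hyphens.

Scale degree 7 in Eb major is D. bVII7 uses the lowered form, Db, taken from Eb minor. Building the dominant-seventh chord from the parallel minor on Db: Db–F–Ab–Cb.

Db-F-Ab-Cb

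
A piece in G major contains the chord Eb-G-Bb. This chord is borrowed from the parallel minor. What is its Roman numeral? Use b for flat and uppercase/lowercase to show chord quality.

bVI

In G major scale degree 6 is E; Eb is its lowered form, from G minor. Eb–G–Bb is a major chord — the form found in G minor, not the diatonic vi (Em). Borrowed into G major it is written bVI.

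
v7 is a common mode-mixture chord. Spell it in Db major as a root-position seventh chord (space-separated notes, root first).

v7 is built on scale degree 5, which is Ab in both Db major and its parallel. Building the minor-seventh chord from the parallel minor on Ab: Ab–Cb–Eb–Gb.

Ab Cb Eb Gb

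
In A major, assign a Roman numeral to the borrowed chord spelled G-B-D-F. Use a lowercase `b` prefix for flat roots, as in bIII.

In A major scale degree 7 is G#; G is its lowered form, from A minor. The diatonic chord on degree 7 would be G#dim (vii°), but G–B–D–F is the dominant-seventh chord from A minor. As a borrowed chord it is labeled bVII7.

bVII7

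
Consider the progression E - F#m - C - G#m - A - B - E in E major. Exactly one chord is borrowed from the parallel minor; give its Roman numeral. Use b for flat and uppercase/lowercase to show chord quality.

bVI

In E major the diatonic chords are E, F#m, G#m, A, B, C#m, D#dim. E, F#m, G#m, A and B all belong to that set. C (C–E–G) is not: scale degree 6 in E major carries C#m (vi). In E minor the chord on that degree is C, so here it functions as bVI, borrowed from the parallel minor.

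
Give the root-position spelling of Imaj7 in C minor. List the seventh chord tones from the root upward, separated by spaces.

The root, C, is scale degree 1 — the same note in C minor and C major; only the chord quality changes. Building the major-seventh chord from the parallel major on C: C–E–G–B.

C E G B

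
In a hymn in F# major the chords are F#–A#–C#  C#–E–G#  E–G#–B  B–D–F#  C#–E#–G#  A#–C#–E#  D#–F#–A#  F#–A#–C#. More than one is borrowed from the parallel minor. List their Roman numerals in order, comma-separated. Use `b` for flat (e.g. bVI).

v, bVII, iv

F# major has the diatonic set F#, G#m, A#m, B, C#, D#m, E#dim. F#–A#–C# = F#, C#–E#–G# = C#, A#–C#–E# = A#m and D#–F#–A# = D#m all belong to that set. C#–E–G# is not: scale degree 5 in F# major carries C# (V). In F# minor the chord on that degree is C#m, so here it functions as v, borrowed from the parallel minor. But E–G#–B is foreign: the diatonic vii° on degree 7 is E#dim, whereas E comes from F# minor. It is labeled bVII. B–D–F# is not: scale degree 4 in F# major carries B (IV). In F# minor the chord on that degree is Bm, so here it functions as iv, borrowed from the parallel minor.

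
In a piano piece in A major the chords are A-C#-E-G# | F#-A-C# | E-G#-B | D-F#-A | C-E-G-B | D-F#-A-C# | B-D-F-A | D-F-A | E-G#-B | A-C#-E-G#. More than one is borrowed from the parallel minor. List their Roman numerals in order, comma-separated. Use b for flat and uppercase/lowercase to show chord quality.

bIIImaj7, iiø7, iv

A major has the diatonic set A, Bm, C#m, D, E, F#m, G#dim. A–C#–E–G# = Amaj7, F#–A–C# = F#m, E–G#–B = E, D–F#–A = D and D–F#–A–C# = Dmaj7 are all diatonic. C–E–G–B doesn't fit — on degree 3 A major would have C#m (iii). Cmaj7 is the degree-3 chord of A minor, so it is the borrowed bIIImaj7. B–D–F–A doesn't fit — on degree 2 A major would have Bm (ii). Bm7b5 is the degree-2 chord of A minor, so it is the borrowed iiø7. But D–F–A is foreign: the diatonic IV on degree 4 is D, whereas Dm comes from A minor. It is labeled iv.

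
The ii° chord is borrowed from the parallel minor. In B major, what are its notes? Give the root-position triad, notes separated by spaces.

The root, C#, is scale degree 2 — the same note in B major and B minor; only the chord quality changes. Stacking thirds in B minor on C# gives C#–E–G.

C# E G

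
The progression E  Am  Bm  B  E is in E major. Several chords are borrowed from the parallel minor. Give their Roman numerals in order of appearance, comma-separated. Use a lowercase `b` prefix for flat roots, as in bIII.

iv, v

In E major the diatonic chords are E, F#m, G#m, A, B, C#m, D#dim. E and B both belong to that set. Am (A–C–E) doesn't fit — on degree 4 E major would have A (IV). Am is the degree-4 chord of E minor, so it is the borrowed iv. Bm (B–D–F#) doesn't fit — on degree 5 E major would have B (V). Bm is the degree-5 chord of E minor, so it is the borrowed v.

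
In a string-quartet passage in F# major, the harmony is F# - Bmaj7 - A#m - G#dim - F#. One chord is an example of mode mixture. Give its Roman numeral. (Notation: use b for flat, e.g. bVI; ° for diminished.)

ii°

The diatonic triads in F# major are F#, G#m, A#m, B, C#, D#m, E#dim. F#, Bmaj7 and A#m are all diatonic. But G#dim (G#–B–D) is foreign: the diatonic ii on degree 2 is G#m, whereas G#dim comes from F# minor. It is labeled ii°.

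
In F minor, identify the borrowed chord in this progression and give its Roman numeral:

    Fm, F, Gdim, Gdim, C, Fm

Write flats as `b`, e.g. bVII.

F minor has the diatonic set Fm, Gdim, Ab, Bbm, C, Db, Eb (with V from harmonic minor). Fm, Gdim and C are all diatonic. But F (F–A–C) is foreign: the diatonic i on degree 1 is Fm, whereas F comes from F major. It is labeled I.

I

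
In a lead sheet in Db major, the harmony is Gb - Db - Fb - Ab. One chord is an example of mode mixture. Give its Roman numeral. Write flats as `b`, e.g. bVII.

In Db major the diatonic chords are Db, Ebm, Fm, Gb, Ab, Bbm, Cdim. Gb, Db and Ab are all diatonic. But Fb (Fb–Ab–Cb) is foreign: the diatonic iii on degree 3 is Fm, whereas Fb comes from Db minor. It is labeled bIII.

bIII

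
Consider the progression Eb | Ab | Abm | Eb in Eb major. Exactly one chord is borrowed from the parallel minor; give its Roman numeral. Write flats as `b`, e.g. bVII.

iv

The diatonic triads in Eb major are Eb, Fm, Gm, Ab, Bb, Cm, Ddim. Eb and Ab are both diatonic. Abm (Ab–Cb–Eb) doesn't fit — on degree 4 Eb major would have Ab (IV). Abm is the degree-4 chord of Eb minor, so it is the borrowed iv.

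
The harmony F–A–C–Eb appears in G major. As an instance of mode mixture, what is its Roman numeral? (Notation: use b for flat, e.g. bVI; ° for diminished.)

bVII7

The root F is the lowered 7th scale degree — diatonically G major has F# there. The diatonic chord on degree 7 would be F#dim (vii°), but F–A–C–Eb is the dominant-seventh chord from G minor. As a borrowed chord it is labeled bVII7.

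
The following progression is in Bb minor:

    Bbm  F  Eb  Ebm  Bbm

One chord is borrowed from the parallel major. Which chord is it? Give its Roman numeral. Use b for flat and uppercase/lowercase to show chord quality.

The diatonic triads in Bb minor (with V from harmonic minor) are Bbm, Cdim, Db, Ebm, F, Gb, Ab. Bbm, F and Ebm all belong to that set. Eb (Eb–G–Bb) doesn't fit — on degree 4 Bb minor would have Ebm (iv). Eb is the degree-4 chord of Bb major, so it is the borrowed IV.

IV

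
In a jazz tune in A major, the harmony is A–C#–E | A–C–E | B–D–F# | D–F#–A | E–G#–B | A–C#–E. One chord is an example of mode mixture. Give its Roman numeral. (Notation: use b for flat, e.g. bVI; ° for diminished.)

In A major the diatonic chords are A, Bm, C#m, D, E, F#m, G#dim. A–C#–E = A, B–D–F# = Bm, D–F#–A = D and E–G#–B = E are all diatonic. A–C–E doesn't fit — on degree 1 A major would have A (I). Am is the degree-1 chord of A minor, so it is the borrowed i.

i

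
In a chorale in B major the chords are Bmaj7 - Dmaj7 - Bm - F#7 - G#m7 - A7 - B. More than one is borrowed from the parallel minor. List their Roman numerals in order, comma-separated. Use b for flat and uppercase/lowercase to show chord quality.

B major has the diatonic set B, C#m, D#m, E, F#, G#m, A#dim. Bmaj7, F#7, G#m7 and B all belong to that set. But Dmaj7 (D–F#–A–C#) is foreign: the diatonic iii on degree 3 is D#m, whereas Dmaj7 comes from B minor. It is labeled bIIImaj7. Bm (B–D–F#) is not: scale degree 1 in B major carries B (I). In B minor the chord on that degree is Bm, so here it functions as i, borrowed from the parallel minor. A7 (A–C#–E–G) is not: scale degree 7 in B major carries A#dim (vii°). In B minor the chord on that degree is A7, so here it functions as bVII7, borrowed from the parallel minor.

bIIImaj7, i, bVII7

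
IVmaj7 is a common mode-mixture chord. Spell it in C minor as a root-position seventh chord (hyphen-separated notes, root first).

IVmaj7 is built on scale degree 4, which is F in both C minor and its parallel. Building the major-seventh chord from the parallel major on F: F–A–C–E.

F-A-C-E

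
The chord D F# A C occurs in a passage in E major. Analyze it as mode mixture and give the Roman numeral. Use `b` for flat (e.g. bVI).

The root D is the lowered 7th scale degree — diatonically E major has D# there. The diatonic chord on degree 7 would be D#dim (vii°), but D–F#–A–C is the dominant-seventh chord from E minor. As a borrowed chord it is labeled bVII7.

bVII7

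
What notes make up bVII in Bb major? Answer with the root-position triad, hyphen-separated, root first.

Scale degree 7 in Bb major is A. bVII uses the lowered form, Ab, taken from Bb minor. Building the major chord from the parallel minor on Ab: Ab–C–Eb.

Ab-C-Eb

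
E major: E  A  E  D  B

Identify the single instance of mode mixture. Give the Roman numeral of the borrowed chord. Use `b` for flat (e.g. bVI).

E major has the diatonic set E, F#m, G#m, A, B, C#m, D#dim. E, A and B all belong to that set. But D (D–F#–A) is foreign: the diatonic vii° on degree 7 is D#dim, whereas D comes from E minor. It is labeled bVII.

bVII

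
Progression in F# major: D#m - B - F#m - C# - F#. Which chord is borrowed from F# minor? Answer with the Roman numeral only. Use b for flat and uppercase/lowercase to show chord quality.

i

F# major has the diatonic set F#, G#m, A#m, B, C#, D#m, E#dim. D#m, B, C# and F# all belong to that set. F#m (F#–A–C#) is not: scale degree 1 in F# major carries F# (I). In F# minor the chord on that degree is F#m, so here it functions as i, borrowed from the parallel minor.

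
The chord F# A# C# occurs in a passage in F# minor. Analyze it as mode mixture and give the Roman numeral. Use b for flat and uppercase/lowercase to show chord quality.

F# is scale degree 1 in F# minor. The diatonic chord on degree 1 would be F#m (i), but F#–A#–C# is the major chord from F# major. As a borrowed chord it is labeled I.

I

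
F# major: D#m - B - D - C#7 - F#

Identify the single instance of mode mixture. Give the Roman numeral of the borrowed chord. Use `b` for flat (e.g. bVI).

F# major has the diatonic set F#, G#m, A#m, B, C#, D#m, E#dim. D#m, B, C#7 and F# are all diatonic. D (D–F#–A) is not: scale degree 6 in F# major carries D#m (vi). In F# minor the chord on that degree is D, so here it functions as bVI, borrowed from the parallel minor.

bVI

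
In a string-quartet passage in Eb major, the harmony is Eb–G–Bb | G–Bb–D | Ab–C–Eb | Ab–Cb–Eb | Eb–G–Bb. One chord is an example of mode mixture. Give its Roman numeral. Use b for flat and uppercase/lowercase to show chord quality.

The diatonic triads in Eb major are Eb, Fm, Gm, Ab, Bb, Cm, Ddim. Eb–G–Bb = Eb, G–Bb–D = Gm and Ab–C–Eb = Ab all belong to that set. Ab–Cb–Eb doesn't fit — on degree 4 Eb major would have Ab (IV). Abm is the degree-4 chord of Eb minor, so it is the borrowed iv.

iv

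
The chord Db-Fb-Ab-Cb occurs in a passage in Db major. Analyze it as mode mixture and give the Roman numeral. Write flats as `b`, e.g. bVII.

i7

The root Db is the diatonic 1st degree of Db major; the borrowing shows in the chord quality. Db–Fb–Ab–Cb is a minor-seventh chord — the form found in Db minor, not the diatonic I (Db). Borrowed into Db major it is written i7.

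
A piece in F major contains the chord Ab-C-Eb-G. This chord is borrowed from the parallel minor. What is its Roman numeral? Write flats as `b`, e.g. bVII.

The root Ab is the lowered 3rd scale degree — diatonically F major has A there. The diatonic chord on degree 3 would be Am (iii), but Ab–C–Eb–G is the major-seventh chord from F minor. As a borrowed chord it is labeled bIIImaj7.

bIIImaj7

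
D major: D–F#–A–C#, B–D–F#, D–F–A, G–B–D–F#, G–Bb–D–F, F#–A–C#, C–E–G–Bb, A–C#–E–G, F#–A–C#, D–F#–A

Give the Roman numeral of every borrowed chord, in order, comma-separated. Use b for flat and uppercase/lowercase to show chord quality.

i, iv7, bVII7

The diatonic triads in D major are D, Em, F#m, G, A, Bm, C#dim. Of the given chords, D–F#–A–C# = Dmaj7, B–D–F# = Bm, G–B–D–F# = Gmaj7, F#–A–C# = F#m, A–C#–E–G = A7 and D–F#–A = D are diatonic. D–F–A is not: scale degree 1 in D major carries D (I). In D minor the chord on that degree is Dm, so here it functions as i, borrowed from the parallel minor. G–Bb–D–F is not: scale degree 4 in D major carries G (IV). In D minor the chord on that degree is Gm7, so here it functions as iv7, borrowed from the parallel minor. But C–E–G–Bb is foreign: the diatonic vii° on degree 7 is C#dim, whereas C7 comes from D minor. It is labeled bVII7.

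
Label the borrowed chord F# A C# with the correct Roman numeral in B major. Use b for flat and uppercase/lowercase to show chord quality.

v

The root F# is the diatonic 5th degree of B major; the borrowing shows in the chord quality. Diatonically B major has F# (V) on that degree; F#–A–C# is instead the minor chord native to B minor, so it takes the label v.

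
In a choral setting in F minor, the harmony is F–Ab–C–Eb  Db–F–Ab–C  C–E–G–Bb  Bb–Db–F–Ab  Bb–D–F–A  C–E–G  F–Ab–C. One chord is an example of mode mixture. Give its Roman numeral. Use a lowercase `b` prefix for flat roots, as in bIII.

IVmaj7

F minor has the diatonic set Fm, Gdim, Ab, Bbm, C, Db, Eb (with V from harmonic minor). F–Ab–C–Eb = Fm7, Db–F–Ab–C = Dbmaj7, C–E–G–Bb = C7, Bb–Db–F–Ab = Bbm7, C–E–G = C and F–Ab–C = Fm all belong to that set. Bb–D–F–A doesn't fit — on degree 4 F minor would have Bbm (iv). Bbmaj7 is the degree-4 chord of F major, so it is the borrowed IVmaj7.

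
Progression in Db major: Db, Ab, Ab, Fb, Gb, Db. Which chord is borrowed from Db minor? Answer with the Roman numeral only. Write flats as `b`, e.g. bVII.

The diatonic triads in Db major are Db, Ebm, Fm, Gb, Ab, Bbm, Cdim. Of the given chords, Db, Ab and Gb are diatonic. Fb (Fb–Ab–Cb) is not: scale degree 3 in Db major carries Fm (iii). In Db minor the chord on that degree is Fb, so here it functions as bIII, borrowed from the parallel minor.

bIII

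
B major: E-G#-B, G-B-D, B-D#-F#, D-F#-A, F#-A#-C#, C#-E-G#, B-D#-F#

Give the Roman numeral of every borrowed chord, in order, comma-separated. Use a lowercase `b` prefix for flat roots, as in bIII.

bVI, bIII

B major has the diatonic set B, C#m, D#m, E, F#, G#m, A#dim. E–G#–B = E, B–D#–F# = B, F#–A#–C# = F# and C#–E–G# = C#m are all diatonic. G–B–D is not: scale degree 6 in B major carries G#m (vi). In B minor the chord on that degree is G, so here it functions as bVI, borrowed from the parallel minor. D–F#–A doesn't fit — on degree 3 B major would have D#m (iii). D is the degree-3 chord of B minor, so it is the borrowed bIII.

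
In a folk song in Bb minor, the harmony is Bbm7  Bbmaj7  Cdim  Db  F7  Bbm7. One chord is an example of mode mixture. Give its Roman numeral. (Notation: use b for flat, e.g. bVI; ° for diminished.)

Imaj7

Bb minor has the diatonic set Bbm, Cdim, Db, Ebm, F, Gb, Ab (with V from harmonic minor). Bbm7, Cdim, Db and F7 all belong to that set. Bbmaj7 (Bb–D–F–A) doesn't fit — on degree 1 Bb minor would have Bbm (i). Bbmaj7 is the degree-1 chord of Bb major, so it is the borrowed Imaj7.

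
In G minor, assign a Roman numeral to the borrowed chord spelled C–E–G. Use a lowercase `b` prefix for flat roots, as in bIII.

C is scale degree 4 in G minor. The diatonic chord on degree 4 would be Cm (iv), but C–E–G is the major chord from G major. As a borrowed chord it is labeled IV.

IV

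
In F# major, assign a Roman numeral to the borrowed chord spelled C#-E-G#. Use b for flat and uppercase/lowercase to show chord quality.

The root C# is the diatonic 5th degree of F# major; the borrowing shows in the chord quality. Diatonically F# major has C# (V) on that degree; C#–E–G# is instead the minor chord native to F# minor, so it takes the label v.

v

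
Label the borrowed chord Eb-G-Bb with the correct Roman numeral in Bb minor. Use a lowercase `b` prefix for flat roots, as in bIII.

The root Eb is the diatonic 4th degree of Bb minor; the borrowing shows in the chord quality. Diatonically Bb minor has Ebm (iv) on that degree; Eb–G–Bb is instead the major chord native to Bb major, so it takes the label IV.

IV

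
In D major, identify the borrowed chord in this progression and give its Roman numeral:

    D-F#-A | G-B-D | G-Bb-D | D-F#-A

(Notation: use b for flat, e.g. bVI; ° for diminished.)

The diatonic triads in D major are D, Em, F#m, G, A, Bm, C#dim. D–F#–A = D and G–B–D = G both belong to that set. G–Bb–D doesn't fit — on degree 4 D major would have G (IV). Gm is the degree-4 chord of D minor, so it is the borrowed iv.

iv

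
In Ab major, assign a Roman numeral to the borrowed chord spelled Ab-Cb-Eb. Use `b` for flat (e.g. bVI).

The root Ab is the diatonic 1st degree of Ab major; the borrowing shows in the chord quality. Ab–Cb–Eb is a minor chord — the form found in Ab minor, not the diatonic I (Ab). Borrowed into Ab major it is written i.

i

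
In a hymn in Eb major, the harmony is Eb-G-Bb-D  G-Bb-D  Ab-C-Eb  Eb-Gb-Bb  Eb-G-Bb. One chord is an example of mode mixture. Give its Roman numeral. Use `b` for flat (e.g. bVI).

The diatonic triads in Eb major are Eb, Fm, Gm, Ab, Bb, Cm, Ddim. Eb–G–Bb–D = Ebmaj7, G–Bb–D = Gm, Ab–C–Eb = Ab and Eb–G–Bb = Eb are all diatonic. Eb–Gb–Bb is not: scale degree 1 in Eb major carries Eb (I). In Eb minor the chord on that degree is Ebm, so here it functions as i, borrowed from the parallel minor.

i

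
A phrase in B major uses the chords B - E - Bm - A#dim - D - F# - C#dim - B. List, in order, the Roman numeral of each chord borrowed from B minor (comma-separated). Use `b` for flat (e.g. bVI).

In B major the diatonic chords are B, C#m, D#m, E, F#, G#m, A#dim. B, E, A#dim and F# all belong to that set. But Bm (B–D–F#) is foreign: the diatonic I on degree 1 is B, whereas Bm comes from B minor. It is labeled i. D (D–F#–A) doesn't fit — on degree 3 B major would have D#m (iii). D is the degree-3 chord of B minor, so it is the borrowed bIII. C#dim (C#–E–G) doesn't fit — on degree 2 B major would have C#m (ii). C#dim is the degree-2 chord of B minor, so it is the borrowed ii°.

i, bIII, ii°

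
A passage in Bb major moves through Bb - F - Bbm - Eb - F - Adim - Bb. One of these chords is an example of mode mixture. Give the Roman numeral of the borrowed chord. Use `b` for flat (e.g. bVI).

Bb major has the diatonic set Bb, Cm, Dm, Eb, F, Gm, Adim. Of the given chords, Bb, F, Eb and Adim are diatonic. But Bbm (Bb–Db–F) is foreign: the diatonic I on degree 1 is Bb, whereas Bbm comes from Bb minor. It is labeled i.

i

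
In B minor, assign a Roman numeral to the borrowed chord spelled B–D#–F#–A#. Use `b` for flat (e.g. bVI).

The root B is the diatonic 1st degree of B minor; the borrowing shows in the chord quality. Diatonically B minor has Bm (i) on that degree; B–D#–F#–A# is instead the major-seventh chord native to B major, so it takes the label Imaj7.

Imaj7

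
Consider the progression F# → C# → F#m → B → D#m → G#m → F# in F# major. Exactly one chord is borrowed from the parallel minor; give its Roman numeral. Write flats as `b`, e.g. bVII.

F# major has the diatonic set F#, G#m, A#m, B, C#, D#m, E#dim. F#, C#, B, D#m and G#m all belong to that set. But F#m (F#–A–C#) is foreign: the diatonic I on degree 1 is F#, whereas F#m comes from F# minor. It is labeled i.

i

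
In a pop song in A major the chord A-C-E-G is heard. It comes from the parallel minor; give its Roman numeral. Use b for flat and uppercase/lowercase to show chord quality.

The root A is the diatonic 1st degree of A major; the borrowing shows in the chord quality. The diatonic chord on degree 1 would be A (I), but A–C–E–G is the minor-seventh chord from A minor. As a borrowed chord it is labeled i7.

i7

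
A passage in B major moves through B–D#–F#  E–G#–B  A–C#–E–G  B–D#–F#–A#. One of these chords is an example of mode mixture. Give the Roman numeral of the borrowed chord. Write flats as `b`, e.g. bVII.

The diatonic triads in B major are B, C#m, D#m, E, F#, G#m, A#dim. Of the given chords, B–D#–F# = B, E–G#–B = E and B–D#–F#–A# = Bmaj7 are diatonic. A–C#–E–G doesn't fit — on degree 7 B major would have A#dim (vii°). A7 is the degree-7 chord of B minor, so it is the borrowed bVII7.

bVII7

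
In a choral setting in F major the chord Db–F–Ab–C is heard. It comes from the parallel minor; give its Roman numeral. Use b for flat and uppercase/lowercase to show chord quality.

Db is the lowered form of scale degree 6 in F major (the diatonic degree 6 is D). Db–F–Ab–C is a major-seventh chord — the form found in F minor, not the diatonic vi (Dm). Borrowed into F major it is written bVImaj7.

bVImaj7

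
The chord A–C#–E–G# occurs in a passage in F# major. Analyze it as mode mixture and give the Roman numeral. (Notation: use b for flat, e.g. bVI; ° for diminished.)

bIIImaj7

The root A is the lowered 3rd scale degree — diatonically F# major has A# there. The diatonic chord on degree 3 would be A#m (iii), but A–C#–E–G# is the major-seventh chord from F# minor. As a borrowed chord it is labeled bIIImaj7.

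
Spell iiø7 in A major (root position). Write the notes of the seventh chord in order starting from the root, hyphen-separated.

iiø7 is built on scale degree 2, which is B in both A major and its parallel. Building the half-diminished-seventh chord from the parallel minor on B: B–D–F–A.

B-D-F-A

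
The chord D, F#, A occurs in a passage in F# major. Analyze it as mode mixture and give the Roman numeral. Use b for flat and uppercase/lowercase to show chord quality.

bVI

D is the lowered form of scale degree 6 in F# major (the diatonic degree 6 is D#). The diatonic chord on degree 6 would be D#m (vi), but D–F#–A is the major chord from F# minor. As a borrowed chord it is labeled bVI.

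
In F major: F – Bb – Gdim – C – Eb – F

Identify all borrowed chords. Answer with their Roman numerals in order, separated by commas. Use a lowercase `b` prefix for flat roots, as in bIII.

ii°, bVII

In F major the diatonic chords are F, Gm, Am, Bb, C, Dm, Edim. Of the given chords, F, Bb and C are diatonic. Gdim (G–Bb–Db) is not: scale degree 2 in F major carries Gm (ii). In F minor the chord on that degree is Gdim, so here it functions as ii°, borrowed from the parallel minor. But Eb (Eb–G–Bb) is foreign: the diatonic vii° on degree 7 is Edim, whereas Eb comes from F minor. It is labeled bVII.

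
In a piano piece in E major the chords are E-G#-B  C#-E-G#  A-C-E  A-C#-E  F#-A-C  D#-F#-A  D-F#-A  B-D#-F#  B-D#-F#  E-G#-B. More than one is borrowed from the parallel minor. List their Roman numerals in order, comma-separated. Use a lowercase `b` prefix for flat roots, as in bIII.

iv, ii°, bVII

The diatonic triads in E major are E, F#m, G#m, A, B, C#m, D#dim. Of the given chords, E–G#–B = E, C#–E–G# = C#m, A–C#–E = A, D#–F#–A = D#dim and B–D#–F# = B are diatonic. But A–C–E is foreign: the diatonic IV on degree 4 is A, whereas Am comes from E minor. It is labeled iv. F#–A–C doesn't fit — on degree 2 E major would have F#m (ii). F#dim is the degree-2 chord of E minor, so it is the borrowed ii°. D–F#–A is not: scale degree 7 in E major carries D#dim (vii°). In E minor the chord on that degree is D, so here it functions as bVII, borrowed from the parallel minor.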